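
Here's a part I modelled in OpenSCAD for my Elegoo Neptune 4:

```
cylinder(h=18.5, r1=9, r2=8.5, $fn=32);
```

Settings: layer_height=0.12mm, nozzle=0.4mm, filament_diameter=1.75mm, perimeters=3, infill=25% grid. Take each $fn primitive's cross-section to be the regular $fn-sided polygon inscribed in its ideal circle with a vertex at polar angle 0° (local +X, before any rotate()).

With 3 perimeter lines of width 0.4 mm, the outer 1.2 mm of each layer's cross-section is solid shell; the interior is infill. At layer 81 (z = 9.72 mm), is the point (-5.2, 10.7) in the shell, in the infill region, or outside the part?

outside

At z = 9.72 mm: the cone contributes a regular 32-gon of circumradius 8.737 (interpolated between r1=9 and r2=8.5 at t=0.525). Overall, the cross-section is a single solid region. The nearest boundary edge runs (-3.34, 8.07)→(-4.85, 7.26); distance from the point to it = 3.19 mm. The point is not inside any of the regions above, so it lies outside the cross-section (3.19 mm from the nearest boundary).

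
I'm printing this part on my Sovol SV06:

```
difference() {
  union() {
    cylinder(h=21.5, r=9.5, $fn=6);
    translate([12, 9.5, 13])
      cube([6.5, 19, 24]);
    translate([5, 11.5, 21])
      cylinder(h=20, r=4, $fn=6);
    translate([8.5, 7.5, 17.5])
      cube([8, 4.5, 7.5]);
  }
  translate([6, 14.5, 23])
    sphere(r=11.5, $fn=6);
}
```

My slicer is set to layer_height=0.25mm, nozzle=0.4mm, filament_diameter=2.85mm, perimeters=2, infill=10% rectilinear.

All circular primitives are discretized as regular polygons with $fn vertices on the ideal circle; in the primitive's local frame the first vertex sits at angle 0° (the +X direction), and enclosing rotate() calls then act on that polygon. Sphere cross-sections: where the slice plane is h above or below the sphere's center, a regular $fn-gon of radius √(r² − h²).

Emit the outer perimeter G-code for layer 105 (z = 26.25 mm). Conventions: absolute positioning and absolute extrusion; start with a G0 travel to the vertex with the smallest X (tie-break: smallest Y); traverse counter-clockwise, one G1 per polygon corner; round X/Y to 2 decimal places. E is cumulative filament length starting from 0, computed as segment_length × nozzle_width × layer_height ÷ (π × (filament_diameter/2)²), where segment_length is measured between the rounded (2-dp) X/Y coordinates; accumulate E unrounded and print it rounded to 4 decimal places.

At z = 26.25 mm: the cylinder does not reach this height (z outside [0, 21.5]); the cube at (12, 9.5) is present — its section is the full 6.5×19 rectangle; the r=4 cylinder at (5, 11.5) gives a regular 6-gon of circumradius 4 (constant along its height); the cube at (8.5, 7.5) is absent (z outside [17.5, 25]); Combining (union): the 2 present regions are separate (no shared area or edge), so areas and boundary lengths simply add and each stays a separate island — 2 connected regions; the r=11.5 sphere at (6, 14.5) slices to a regular 6-gon of circumradius 11.031 (√(r²−h²) with h=3.25 from center); After the difference (first − rest): starting from the result so far, the r=11.5 sphere at (6, 14.5) partially overlaps it — only the 81.43 mm² overlap (of its 316.15 mm²) is removed, clipping the outline — 1 connected region. The outline is a single polygon with 6 vertices. Extrusion per mm of travel: 0.4 × 0.25 / (π × 1.425²) = 0.015675. Accumulating E over each segment gives final E = 0.7992.

G0 X12.00 Y23.21 Z26.25
G1 X17.03 Y14.50 E0.1577
G1 X14.14 Y9.50 E0.2482
G1 X18.50 Y9.50 E0.3165
G1 X18.50 Y28.50 E0.6144
G1 X12.00 Y28.50 E0.7163
G1 X12.00 Y23.21 E0.7992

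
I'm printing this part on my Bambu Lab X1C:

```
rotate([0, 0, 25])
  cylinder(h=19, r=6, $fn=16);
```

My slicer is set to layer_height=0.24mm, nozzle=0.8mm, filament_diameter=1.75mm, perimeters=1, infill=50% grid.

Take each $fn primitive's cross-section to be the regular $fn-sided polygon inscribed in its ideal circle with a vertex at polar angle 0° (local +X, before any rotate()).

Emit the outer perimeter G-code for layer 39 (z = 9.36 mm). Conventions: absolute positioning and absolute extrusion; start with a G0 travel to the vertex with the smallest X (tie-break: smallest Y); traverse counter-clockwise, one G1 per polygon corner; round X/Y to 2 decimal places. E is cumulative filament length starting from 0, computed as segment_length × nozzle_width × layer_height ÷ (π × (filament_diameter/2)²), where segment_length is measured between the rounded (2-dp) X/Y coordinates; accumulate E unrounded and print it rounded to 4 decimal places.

At z = 9.36 mm: the r=6 cylinder gives a regular 16-gon of circumradius 6 (constant along its height); (whole slice rotated 25° about Z — lengths, areas and connectivity unchanged). The outline is a single polygon with 16 vertices. Extrusion per mm of travel: 0.8 × 0.24 / (π × 0.875²) = 0.079824. Accumulating E over each segment gives final E = 2.9894.

G0 X-5.99 Y-0.26 Z9.36
G1 X-5.44 Y-2.54 E0.1872
G1 X-4.05 Y-4.42 E0.3739
G1 X-2.05 Y-5.64 E0.5609
G1 X0.26 Y-5.99 E0.7474
G1 X2.54 Y-5.44 E0.9346
G1 X4.42 Y-4.05 E1.1212
G1 X5.64 Y-2.05 E1.3082
G1 X5.99 Y0.26 E1.4947
G1 X5.44 Y2.54 E1.6819
G1 X4.05 Y4.42 E1.8686
G1 X2.05 Y5.64 E2.0556
G1 X-0.26 Y5.99 E2.2421
G1 X-2.54 Y5.44 E2.4293
G1 X-4.42 Y4.05 E2.6159
G1 X-5.64 Y2.05 E2.8029
G1 X-5.99 Y-0.26 E2.9894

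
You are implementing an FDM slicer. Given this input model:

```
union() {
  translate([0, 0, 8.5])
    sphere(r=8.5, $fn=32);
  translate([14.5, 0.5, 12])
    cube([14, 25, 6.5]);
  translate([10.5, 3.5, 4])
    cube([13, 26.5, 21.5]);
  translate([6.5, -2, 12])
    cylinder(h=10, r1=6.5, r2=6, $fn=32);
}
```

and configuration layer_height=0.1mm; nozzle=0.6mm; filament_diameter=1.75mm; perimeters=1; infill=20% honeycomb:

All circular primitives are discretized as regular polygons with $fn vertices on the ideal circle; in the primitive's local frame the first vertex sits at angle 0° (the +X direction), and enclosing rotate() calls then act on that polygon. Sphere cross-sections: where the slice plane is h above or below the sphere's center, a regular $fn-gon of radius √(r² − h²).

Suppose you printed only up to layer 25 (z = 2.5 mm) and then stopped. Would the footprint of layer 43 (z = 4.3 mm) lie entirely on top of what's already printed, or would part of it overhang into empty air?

part overhangs

Compare the two slices. At z = 2.5: the sphere: section is a regular 32-gon, circumradius = √(r²−h²) = √(8.5²−6²) = 6.021 (area = (32/2)·6.021²·sin(360°/32) = 113.15 mm²); the cube at (14.5, 0.5) is absent (z outside [12, 18.5]); the cube at (10.5, 3.5) does not reach this height (z outside [4, 25.5]); the cone at (6.5, -2) is not intersected at this z (z outside [12, 22]); Merging all regions: only the r=8.5 sphere is present, so the union is just that shape — area = 113.15 mm². At z = 4.3: the r=8.5 sphere contributes a regular 32-gon of circumradius √(8.5²−4.2²) = 7.390 (area = (32/2)·7.390²·sin(360°/32) = 170.46 mm²); the cube at (14.5, 0.5) does not reach this height (z outside [12, 18.5]); the 13×26.5 cube at (10.5, 3.5) contributes its full rectangle (area 344.50 mm²); the cone at (6.5, -2) does not reach this height (z outside [12, 22]); Taking the union: the 2 present regions are separate (no shared area or edge), so areas and boundary lengths simply add and each stays a separate island — area = 514.96 mm². Checking containment: at z = 4.3 the cross-section extends beyond the z = 2.5 cross-section by about 401.81 mm².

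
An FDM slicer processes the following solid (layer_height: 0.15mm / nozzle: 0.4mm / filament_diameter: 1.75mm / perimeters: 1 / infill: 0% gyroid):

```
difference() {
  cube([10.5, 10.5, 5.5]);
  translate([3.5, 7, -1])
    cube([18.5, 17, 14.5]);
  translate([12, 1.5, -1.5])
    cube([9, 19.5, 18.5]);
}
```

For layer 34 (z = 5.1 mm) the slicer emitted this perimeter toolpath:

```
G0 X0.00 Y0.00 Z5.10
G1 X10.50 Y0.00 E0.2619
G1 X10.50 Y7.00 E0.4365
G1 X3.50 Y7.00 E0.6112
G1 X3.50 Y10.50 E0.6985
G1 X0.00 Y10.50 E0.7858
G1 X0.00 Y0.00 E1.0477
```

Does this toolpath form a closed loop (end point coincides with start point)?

Start point (G0): (0.00, 0.00). End point (last G1): the path returns to the start — closed.

yes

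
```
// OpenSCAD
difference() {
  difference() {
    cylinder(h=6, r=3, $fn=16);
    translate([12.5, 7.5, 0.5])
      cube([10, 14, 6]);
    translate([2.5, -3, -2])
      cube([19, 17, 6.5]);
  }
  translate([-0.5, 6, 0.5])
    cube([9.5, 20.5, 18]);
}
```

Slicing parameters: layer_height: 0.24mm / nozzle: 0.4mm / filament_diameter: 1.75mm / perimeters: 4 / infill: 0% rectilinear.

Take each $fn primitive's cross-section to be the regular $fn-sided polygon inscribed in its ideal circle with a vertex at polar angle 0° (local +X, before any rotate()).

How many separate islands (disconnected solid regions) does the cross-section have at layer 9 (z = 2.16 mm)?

1

At z = 2.16 mm: the r=3 cylinder contributes a regular 16-gon of circumradius 3; the 10×14 cube at (12.5, 7.5) contributes its full rectangle; the cube at (2.5, -3) (footprint 19×17) is included at this height; Subtracting the remaining from the first: starting from the r=3 cylinder, the 10×14 cube at (12.5, 7.5) misses the remaining region (no effect); the 19×17 cube at (2.5, -3) partially overlaps it — only the 1.00 mm² overlap (of its 323.00 mm²) is removed, clipping the outline — 1 connected region; the cube at (-0.5, 6) is present — its section is the full 9.5×20.5 rectangle; Taking the first minus the rest: starting from that combined region, the 9.5×20.5 cube at (-0.5, 6) misses the remaining region (no effect) — 1 connected region. Overall, the cross-section is a single solid region. Island count = 1.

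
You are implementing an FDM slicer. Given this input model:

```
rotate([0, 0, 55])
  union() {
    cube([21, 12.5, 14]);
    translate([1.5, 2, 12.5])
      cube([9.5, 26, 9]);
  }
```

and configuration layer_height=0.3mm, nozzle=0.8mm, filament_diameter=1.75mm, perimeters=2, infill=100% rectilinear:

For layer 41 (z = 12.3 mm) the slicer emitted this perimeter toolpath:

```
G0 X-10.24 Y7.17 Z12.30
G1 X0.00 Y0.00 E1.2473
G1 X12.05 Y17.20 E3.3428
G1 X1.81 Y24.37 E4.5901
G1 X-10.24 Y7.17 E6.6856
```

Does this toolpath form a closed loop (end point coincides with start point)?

yes

Start point (G0): (-10.24, 7.17). End point (last G1): the path returns to the start — closed.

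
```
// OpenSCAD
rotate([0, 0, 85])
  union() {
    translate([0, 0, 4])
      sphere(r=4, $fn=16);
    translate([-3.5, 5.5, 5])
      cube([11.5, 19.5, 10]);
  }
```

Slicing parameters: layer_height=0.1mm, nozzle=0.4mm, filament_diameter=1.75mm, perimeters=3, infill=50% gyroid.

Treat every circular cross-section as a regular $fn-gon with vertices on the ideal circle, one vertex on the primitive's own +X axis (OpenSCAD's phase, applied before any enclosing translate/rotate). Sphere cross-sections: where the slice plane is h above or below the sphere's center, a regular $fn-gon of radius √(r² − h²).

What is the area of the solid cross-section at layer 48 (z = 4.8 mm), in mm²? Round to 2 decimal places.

47.02 mm²

At z = 4.8 mm: the r=4 sphere contributes a regular 16-gon of circumradius √(4²−0.8²) = 3.919 (area = (16/2)·3.919²·sin(360°/16) = 47.02 mm²); the cube at (-3.5, 5.5) is not intersected at this z (z outside [5, 15]); Taking the union: only the r=4 sphere is present, so the union is just that shape — area = 47.02 mm²; (whole slice rotated 85° about Z — lengths, areas and connectivity unchanged). Overall, the cross-section is a single solid region. Net area = 47.02 mm².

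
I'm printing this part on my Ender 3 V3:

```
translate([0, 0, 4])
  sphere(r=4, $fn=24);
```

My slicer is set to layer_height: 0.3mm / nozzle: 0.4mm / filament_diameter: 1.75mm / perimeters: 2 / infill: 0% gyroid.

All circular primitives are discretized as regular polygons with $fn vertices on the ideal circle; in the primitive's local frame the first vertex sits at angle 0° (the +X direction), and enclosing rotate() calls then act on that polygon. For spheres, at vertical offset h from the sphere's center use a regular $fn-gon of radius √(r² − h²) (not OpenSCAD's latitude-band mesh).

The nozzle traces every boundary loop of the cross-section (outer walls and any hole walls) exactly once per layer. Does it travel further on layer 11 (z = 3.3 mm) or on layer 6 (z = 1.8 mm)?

layer 11 (z = 3.3 mm)

Layer 11 (z = 3.3): the r=4 sphere contributes a regular 24-gon of circumradius √(4²−0.7²) = 3.938 (perimeter = 2·24·3.938·sin(180°/24) = 24.67 mm). So its perimeter = 24.67 mm. Layer 6 (z = 1.8): the r=4 sphere contributes a regular 24-gon of circumradius √(4²−2.2²) = 3.341 (perimeter = 2·24·3.341·sin(180°/24) = 20.93 mm). So its perimeter = 20.93 mm. Layer 11 is larger (24.67 vs 20.93 mm).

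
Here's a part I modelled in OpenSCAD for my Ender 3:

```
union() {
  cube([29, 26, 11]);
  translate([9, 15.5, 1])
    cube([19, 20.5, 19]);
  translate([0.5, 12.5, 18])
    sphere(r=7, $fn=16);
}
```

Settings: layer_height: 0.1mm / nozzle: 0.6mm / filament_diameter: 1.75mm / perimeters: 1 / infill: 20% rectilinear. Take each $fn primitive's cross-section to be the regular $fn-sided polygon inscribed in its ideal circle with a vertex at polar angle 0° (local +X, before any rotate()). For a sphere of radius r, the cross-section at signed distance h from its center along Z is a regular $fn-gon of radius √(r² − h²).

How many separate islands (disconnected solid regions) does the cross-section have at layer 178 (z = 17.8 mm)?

At z = 17.8 mm: the cube does not reach this height (z outside [0, 11]); the cube at (9, 15.5) is present — its section is the full 19×20.5 rectangle; the r=7 sphere at (0.5, 12.5) slices to a regular 16-gon of circumradius 6.997 (√(r²−h²) with h=0.2 from center); Combining (union): the 2 present regions are separate (no shared area or edge), so areas and boundary lengths simply add and each stays a separate island — 2 connected regions. Overall, the cross-section has 2 separate islands. Island count = 2.

2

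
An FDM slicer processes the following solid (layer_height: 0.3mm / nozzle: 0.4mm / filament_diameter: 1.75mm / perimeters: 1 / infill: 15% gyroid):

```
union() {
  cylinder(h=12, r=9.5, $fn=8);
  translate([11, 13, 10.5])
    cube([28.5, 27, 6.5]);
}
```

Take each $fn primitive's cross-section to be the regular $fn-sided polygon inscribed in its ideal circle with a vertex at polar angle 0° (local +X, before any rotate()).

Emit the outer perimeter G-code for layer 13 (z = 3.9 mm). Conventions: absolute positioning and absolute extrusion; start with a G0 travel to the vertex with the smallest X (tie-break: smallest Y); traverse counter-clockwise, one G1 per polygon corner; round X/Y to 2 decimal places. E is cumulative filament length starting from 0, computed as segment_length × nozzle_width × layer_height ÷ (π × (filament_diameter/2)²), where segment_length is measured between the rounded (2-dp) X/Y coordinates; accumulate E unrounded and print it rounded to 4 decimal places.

At z = 3.9 mm: the r=9.5 cylinder contributes a regular 8-gon of circumradius 9.5; the cube at (11, 13) does not reach this height (z outside [10.5, 17]); Combining (union): only the r=9.5 cylinder is present, so the union is just that shape — 1 connected region. The outline is a single polygon with 8 vertices. Extrusion per mm of travel: 0.4 × 0.3 / (π × 0.875²) = 0.049890. Accumulating E over each segment gives final E = 2.9025.

G0 X-9.50 Y0.00 Z3.90
G1 X-6.72 Y-6.72 E0.3628
G1 X0.00 Y-9.50 E0.7256
G1 X6.72 Y-6.72 E1.0885
G1 X9.50 Y0.00 E1.4513
G1 X6.72 Y6.72 E1.8141
G1 X0.00 Y9.50 E2.1769
G1 X-6.72 Y6.72 E2.5397
G1 X-9.50 Y0.00 E2.9025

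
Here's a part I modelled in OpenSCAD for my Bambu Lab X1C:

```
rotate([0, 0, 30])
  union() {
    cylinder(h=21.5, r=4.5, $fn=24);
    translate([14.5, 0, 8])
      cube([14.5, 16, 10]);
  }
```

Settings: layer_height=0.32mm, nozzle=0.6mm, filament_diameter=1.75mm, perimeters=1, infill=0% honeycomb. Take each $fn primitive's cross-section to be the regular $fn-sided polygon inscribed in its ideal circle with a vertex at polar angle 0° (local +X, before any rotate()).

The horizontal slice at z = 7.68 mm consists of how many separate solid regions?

1

At z = 7.68 mm: the cylinder: section is a regular 24-gon, circumradius r=4.5; the cube at (14.5, 0) is not intersected at this z (z outside [8, 18]); Taking the union: only the r=4.5 cylinder is present, so the union is just that shape — 1 connected region; (rotated 30° about Z; rotation is an isometry so areas/perimeters/island counts are preserved). The result has 1 disconnected region.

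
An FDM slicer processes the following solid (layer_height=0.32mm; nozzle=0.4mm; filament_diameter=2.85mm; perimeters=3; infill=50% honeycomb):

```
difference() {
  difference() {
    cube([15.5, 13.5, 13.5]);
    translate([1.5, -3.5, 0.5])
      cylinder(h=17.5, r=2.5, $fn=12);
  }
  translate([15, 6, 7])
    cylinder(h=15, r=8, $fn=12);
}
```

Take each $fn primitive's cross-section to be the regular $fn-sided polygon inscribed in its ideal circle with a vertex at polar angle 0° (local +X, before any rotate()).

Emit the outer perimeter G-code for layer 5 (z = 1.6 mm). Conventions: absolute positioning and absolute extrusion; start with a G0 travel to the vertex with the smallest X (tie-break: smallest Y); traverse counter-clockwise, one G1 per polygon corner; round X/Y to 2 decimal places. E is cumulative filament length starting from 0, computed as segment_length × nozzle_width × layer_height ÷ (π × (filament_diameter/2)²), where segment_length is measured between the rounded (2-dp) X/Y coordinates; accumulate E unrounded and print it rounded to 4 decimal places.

G0 X0.00 Y0.00 Z1.60
G1 X15.50 Y0.00 E0.3110
G1 X15.50 Y13.50 E0.5819
G1 X0.00 Y13.50 E0.8929
G1 X0.00 Y0.00 E1.1637

At z = 1.6 mm: the 15.5×13.5 cube contributes its full rectangle; the r=2.5 cylinder at (1.5, -3.5) gives a regular 12-gon of circumradius 2.5 (constant along its height); Taking the first minus the rest: starting from the 15.5×13.5 cube, the r=2.5 cylinder at (1.5, -3.5) misses the remaining region (no effect) — 1 connected region; the cylinder at (15, 6) is absent (z outside [7, 22]); Taking the first minus the rest: none of the subtracted shapes is present at this height, so the result so far is unchanged — 1 connected region. The outline is a single polygon with 4 vertices. Extrusion per mm of travel: 0.4 × 0.32 / (π × 1.425²) = 0.020065. Accumulating E over each segment gives final E = 1.1637.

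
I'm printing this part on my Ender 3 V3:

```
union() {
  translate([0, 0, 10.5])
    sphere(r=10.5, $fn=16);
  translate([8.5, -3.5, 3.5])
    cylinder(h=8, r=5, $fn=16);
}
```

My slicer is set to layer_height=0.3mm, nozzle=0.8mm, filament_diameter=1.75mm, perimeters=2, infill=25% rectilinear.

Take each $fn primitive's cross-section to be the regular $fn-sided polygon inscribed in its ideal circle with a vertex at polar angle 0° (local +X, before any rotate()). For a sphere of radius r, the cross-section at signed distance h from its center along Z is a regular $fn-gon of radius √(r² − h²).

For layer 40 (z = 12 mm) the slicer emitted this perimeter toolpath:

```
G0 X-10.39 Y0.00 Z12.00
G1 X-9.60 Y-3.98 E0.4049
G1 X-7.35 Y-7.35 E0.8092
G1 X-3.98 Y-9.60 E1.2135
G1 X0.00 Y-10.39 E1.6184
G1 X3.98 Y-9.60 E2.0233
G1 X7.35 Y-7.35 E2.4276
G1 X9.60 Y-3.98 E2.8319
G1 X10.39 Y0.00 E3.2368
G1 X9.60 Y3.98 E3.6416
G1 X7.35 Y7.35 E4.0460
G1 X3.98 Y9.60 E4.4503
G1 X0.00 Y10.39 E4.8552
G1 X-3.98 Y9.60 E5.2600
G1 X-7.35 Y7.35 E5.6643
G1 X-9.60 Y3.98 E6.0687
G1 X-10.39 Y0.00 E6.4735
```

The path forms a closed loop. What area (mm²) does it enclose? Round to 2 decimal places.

Apply the shoelace formula to the sequence of (X, Y) vertices; enclosed area = 330.64 mm².

330.64 mm²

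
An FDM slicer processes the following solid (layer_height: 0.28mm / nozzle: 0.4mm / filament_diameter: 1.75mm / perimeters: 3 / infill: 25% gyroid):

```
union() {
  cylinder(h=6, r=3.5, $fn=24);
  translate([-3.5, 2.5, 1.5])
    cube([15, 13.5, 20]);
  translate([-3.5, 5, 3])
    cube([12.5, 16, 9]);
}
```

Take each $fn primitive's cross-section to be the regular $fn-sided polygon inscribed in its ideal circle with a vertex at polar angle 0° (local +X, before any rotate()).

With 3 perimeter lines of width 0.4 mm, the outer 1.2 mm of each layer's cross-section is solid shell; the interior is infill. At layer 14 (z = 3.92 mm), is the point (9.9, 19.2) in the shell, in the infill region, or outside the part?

outside

At z = 3.92 mm: the r=3.5 cylinder contributes a regular 24-gon of circumradius 3.5; the cube at (-3.5, 2.5) (footprint 15×13.5) is included at this height; the cube at (-3.5, 5) is present — its section is the full 12.5×16 rectangle; Combining (union): the regions partially overlap (shared area 140.76 mm²), so overlapping operands fuse into one piece — 1 connected region. Overall, the cross-section is a single solid region. The nearest boundary edge runs (9.00, 21.00)→(9.00, 16.00); distance from the point to it = 0.90 mm. The point is not inside any of the regions above, so it lies outside the cross-section (0.90 mm from the nearest boundary).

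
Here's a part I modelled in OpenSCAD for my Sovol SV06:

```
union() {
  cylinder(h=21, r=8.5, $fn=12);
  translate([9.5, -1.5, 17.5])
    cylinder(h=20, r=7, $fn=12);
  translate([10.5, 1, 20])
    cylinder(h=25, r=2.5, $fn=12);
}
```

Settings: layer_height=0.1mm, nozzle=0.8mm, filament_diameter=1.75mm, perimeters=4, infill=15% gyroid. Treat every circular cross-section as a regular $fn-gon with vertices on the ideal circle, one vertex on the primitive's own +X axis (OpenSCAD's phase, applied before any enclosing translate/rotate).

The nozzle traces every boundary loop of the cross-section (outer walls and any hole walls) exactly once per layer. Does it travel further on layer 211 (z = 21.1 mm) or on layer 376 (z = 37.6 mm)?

layer 211 (z = 21.1 mm)

Layer 211 (z = 21.1): the cylinder is absent (z outside [0, 21]); the r=7 cylinder at (9.5, -1.5) contributes a regular 12-gon of circumradius 7 (perimeter = 2·12·7.000·sin(180°/12) = 43.48 mm); the r=2.5 cylinder at (10.5, 1) contributes a regular 12-gon of circumradius 2.5 (perimeter = 2·12·2.500·sin(180°/12) = 15.53 mm); Merging all regions: the r=2.5 cylinder at (10.5, 1) lies entirely inside the r=7 cylinder at (9.5, -1.5), so the union is just the r=7 cylinder at (9.5, -1.5) — boundary = 43.48 mm. So its perimeter = 43.48 mm. Layer 376 (z = 37.6): the cylinder is absent (z outside [0, 21]); the cylinder at (9.5, -1.5) is absent (z outside [17.5, 37.5]); the r=2.5 cylinder at (10.5, 1) contributes a regular 12-gon of circumradius 2.5 (perimeter = 2·12·2.500·sin(180°/12) = 15.53 mm); Combining (union): only the r=2.5 cylinder at (10.5, 1) is present, so the union is just that shape — boundary = 15.53 mm. So its perimeter = 15.53 mm. Layer 211 is larger (43.48 vs 15.53 mm).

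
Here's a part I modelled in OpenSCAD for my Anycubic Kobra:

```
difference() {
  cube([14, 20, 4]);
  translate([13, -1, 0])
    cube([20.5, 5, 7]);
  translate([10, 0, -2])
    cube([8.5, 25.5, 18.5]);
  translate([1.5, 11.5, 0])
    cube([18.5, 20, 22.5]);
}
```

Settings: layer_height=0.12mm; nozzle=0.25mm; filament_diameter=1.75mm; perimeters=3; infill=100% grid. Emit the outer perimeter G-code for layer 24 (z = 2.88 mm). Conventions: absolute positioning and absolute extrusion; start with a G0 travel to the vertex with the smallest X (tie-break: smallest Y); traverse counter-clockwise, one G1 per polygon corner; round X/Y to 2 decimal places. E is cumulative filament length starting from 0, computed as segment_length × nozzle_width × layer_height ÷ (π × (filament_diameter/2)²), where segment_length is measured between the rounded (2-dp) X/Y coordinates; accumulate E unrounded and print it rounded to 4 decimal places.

At z = 2.88 mm: the cube (footprint 14×20) is included at this height; the 20.5×5 cube at (13, -1) contributes its full rectangle; the cube at (10, 0) (footprint 8.5×25.5) is included at this height; the 18.5×20 cube at (1.5, 11.5) contributes its full rectangle; Subtracting the remaining from the first: starting from the 14×20 cube, the 20.5×5 cube at (13, -1) partially overlaps it — only the 4.00 mm² overlap (of its 102.50 mm²) is removed, clipping the outline; the 8.5×25.5 cube at (10, 0) partially overlaps it — only the 76.00 mm² overlap (of its 216.75 mm²) is removed, clipping the outline; the 18.5×20 cube at (1.5, 11.5) partially overlaps it — only the 72.25 mm² overlap (of its 370.00 mm²) is removed, clipping the outline — 1 connected region. The outline is a single polygon with 6 vertices. Extrusion per mm of travel: 0.25 × 0.12 / (π × 0.875²) = 0.012473. Accumulating E over each segment gives final E = 0.7484.

G0 X0.00 Y0.00 Z2.88
G1 X10.00 Y0.00 E0.1247
G1 X10.00 Y11.50 E0.2682
G1 X1.50 Y11.50 E0.3742
G1 X1.50 Y20.00 E0.4802
G1 X0.00 Y20.00 E0.4989
G1 X0.00 Y0.00 E0.7484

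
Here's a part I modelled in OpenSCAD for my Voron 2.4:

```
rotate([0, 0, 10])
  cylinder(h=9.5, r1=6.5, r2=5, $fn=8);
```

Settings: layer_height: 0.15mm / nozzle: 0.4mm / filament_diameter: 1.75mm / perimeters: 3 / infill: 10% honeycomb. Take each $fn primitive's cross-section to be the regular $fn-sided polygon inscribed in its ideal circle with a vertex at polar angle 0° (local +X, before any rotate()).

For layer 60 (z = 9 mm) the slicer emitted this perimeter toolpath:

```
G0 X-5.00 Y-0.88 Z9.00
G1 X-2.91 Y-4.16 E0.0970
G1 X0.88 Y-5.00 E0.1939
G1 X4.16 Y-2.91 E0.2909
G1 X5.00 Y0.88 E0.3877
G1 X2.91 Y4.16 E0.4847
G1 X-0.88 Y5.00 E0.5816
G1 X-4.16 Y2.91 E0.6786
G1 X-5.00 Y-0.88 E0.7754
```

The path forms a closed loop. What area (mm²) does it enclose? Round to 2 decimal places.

Apply the shoelace formula to the sequence of (X, Y) vertices; enclosed area = 72.90 mm².

72.90 mm²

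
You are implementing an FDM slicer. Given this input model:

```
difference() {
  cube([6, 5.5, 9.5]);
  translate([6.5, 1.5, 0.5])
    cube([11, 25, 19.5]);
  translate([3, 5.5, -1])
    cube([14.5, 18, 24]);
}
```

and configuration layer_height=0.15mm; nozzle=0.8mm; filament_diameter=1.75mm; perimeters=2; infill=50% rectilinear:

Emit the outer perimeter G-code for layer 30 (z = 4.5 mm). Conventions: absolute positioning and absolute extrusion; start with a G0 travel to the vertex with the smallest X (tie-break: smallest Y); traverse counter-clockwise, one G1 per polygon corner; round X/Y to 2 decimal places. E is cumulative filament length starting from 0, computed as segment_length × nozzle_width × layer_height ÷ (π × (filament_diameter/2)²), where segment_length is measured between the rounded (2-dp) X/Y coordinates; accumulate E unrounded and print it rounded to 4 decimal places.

At z = 4.5 mm: the 6×5.5 cube contributes its full rectangle; the cube at (6.5, 1.5) is present — its section is the full 11×25 rectangle; the cube at (3, 5.5) (footprint 14.5×18) is included at this height; Subtracting the remaining from the first: starting from the 6×5.5 cube, the 11×25 cube at (6.5, 1.5) misses the remaining region (no effect); the 14.5×18 cube at (3, 5.5) misses the remaining region (no effect) — 1 connected region. The outline is a single polygon with 4 vertices. Extrusion per mm of travel: 0.8 × 0.15 / (π × 0.875²) = 0.049890. Accumulating E over each segment gives final E = 1.1475.

G0 X0.00 Y0.00 Z4.50
G1 X6.00 Y0.00 E0.2993
G1 X6.00 Y5.50 E0.5737
G1 X0.00 Y5.50 E0.8731
G1 X0.00 Y0.00 E1.1475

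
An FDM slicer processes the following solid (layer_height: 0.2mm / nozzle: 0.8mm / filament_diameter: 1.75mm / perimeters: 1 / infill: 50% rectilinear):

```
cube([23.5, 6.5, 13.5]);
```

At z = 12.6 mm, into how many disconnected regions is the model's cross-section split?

1

At z = 12.6 mm: the cube is present — its section is the full 23.5×6.5 rectangle. The result has 1 disconnected region.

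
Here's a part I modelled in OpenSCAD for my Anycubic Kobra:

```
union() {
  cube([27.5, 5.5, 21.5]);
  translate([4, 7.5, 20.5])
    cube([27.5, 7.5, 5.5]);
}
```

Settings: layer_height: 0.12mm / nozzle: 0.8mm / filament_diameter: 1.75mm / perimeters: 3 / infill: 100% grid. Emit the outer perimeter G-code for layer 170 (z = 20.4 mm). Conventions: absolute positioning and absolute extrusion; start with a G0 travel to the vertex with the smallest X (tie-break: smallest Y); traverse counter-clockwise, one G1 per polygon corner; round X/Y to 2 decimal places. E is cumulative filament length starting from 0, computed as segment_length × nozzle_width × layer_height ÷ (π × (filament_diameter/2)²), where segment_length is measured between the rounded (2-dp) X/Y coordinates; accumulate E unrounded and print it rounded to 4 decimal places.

G0 X0.00 Y0.00 Z20.40
G1 X27.50 Y0.00 E1.0976
G1 X27.50 Y5.50 E1.3171
G1 X0.00 Y5.50 E2.4147
G1 X0.00 Y0.00 E2.6342

At z = 20.4 mm: the 27.5×5.5 cube contributes its full rectangle; the cube at (4, 7.5) does not reach this height (z outside [20.5, 26]); Merging all regions: only the 27.5×5.5 cube is present, so the union is just that shape — 1 connected region. The outline is a single polygon with 4 vertices. Extrusion per mm of travel: 0.8 × 0.12 / (π × 0.875²) = 0.039912. Accumulating E over each segment gives final E = 2.6342.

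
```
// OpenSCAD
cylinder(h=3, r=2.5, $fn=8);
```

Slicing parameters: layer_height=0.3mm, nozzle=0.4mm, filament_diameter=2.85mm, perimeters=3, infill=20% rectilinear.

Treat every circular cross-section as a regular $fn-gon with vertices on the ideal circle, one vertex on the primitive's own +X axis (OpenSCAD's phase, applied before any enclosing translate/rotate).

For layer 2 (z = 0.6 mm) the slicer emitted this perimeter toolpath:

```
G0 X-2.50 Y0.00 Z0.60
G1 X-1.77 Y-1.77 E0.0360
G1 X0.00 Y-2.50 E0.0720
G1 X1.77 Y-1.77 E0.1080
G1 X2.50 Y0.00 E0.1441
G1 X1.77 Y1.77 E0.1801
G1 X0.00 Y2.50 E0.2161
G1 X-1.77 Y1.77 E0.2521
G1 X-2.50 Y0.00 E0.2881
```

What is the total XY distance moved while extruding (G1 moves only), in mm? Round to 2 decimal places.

15.32 mm

Sum the Euclidean lengths of each G1 segment: total = 15.32 mm.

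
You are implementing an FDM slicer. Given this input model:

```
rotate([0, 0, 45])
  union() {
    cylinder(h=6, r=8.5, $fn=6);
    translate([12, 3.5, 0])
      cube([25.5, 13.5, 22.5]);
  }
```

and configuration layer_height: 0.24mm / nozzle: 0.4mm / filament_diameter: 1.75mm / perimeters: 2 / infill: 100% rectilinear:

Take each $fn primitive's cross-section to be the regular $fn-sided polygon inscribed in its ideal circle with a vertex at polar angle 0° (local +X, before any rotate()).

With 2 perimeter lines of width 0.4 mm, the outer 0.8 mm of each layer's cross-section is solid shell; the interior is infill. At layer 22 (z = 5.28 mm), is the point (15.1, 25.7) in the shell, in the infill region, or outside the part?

At z = 5.28 mm: the r=8.5 cylinder gives a regular 6-gon of circumradius 8.5 (constant along its height); the cube at (12, 3.5) is present — its section is the full 25.5×13.5 rectangle; Taking the union: the 2 present regions are separate (no shared area or edge), so areas and boundary lengths simply add and each stays a separate island — 2 connected regions; (rotated 45° about Z; rotation is an isometry so areas/perimeters/island counts are preserved). Overall, the cross-section has 2 separate islands. Undo the 45° rotation: the query point maps to (28.850, 7.495) in the un-rotated model frame. The nearest boundary edge runs (37.50, 3.50)→(12.00, 3.50); distance from the point to it = 4.00 mm. (Shell/infill is judged within the island containing the point — the largest one.) The point is inside the cross-section and 4.00 mm from the nearest boundary — more than the 0.8 mm shell width (2 × 0.4), so it's in the infill interior.

infill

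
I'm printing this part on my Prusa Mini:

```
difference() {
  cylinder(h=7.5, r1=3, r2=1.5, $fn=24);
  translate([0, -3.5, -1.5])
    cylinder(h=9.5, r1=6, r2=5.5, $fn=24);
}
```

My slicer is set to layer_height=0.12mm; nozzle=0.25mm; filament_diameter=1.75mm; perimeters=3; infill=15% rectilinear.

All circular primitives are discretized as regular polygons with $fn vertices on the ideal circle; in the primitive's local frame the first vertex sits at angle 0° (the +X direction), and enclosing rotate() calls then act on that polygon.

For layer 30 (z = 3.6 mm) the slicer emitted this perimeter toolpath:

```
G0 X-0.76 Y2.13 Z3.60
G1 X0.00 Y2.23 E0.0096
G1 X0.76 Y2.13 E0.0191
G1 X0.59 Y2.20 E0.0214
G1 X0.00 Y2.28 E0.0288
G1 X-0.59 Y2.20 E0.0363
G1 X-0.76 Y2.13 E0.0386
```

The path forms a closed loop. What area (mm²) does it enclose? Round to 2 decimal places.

Apply the shoelace formula to the sequence of (X, Y) vertices; enclosed area = 0.07 mm².

0.07 mm²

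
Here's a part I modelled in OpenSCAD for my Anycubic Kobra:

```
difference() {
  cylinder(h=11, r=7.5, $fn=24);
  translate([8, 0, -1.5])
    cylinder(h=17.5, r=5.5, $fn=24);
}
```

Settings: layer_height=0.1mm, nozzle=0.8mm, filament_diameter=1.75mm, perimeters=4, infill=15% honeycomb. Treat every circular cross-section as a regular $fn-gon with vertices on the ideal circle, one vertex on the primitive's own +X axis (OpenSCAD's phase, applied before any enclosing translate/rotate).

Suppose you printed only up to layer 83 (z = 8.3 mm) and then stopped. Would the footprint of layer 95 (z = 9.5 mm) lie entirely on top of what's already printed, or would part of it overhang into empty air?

entirely on top

Compare the two slices. At z = 8.3: the cylinder: section is a regular 24-gon, circumradius r=7.5 (area = (24/2)·7.500²·sin(360°/24) = 174.70 mm²); the r=5.5 cylinder at (8, 0) gives a regular 24-gon of circumradius 5.5 (constant along its height) (area = (24/2)·5.500²·sin(360°/24) = 93.95 mm²); After the difference (first − rest): starting from the r=7.5 cylinder (174.70 mm²), the r=5.5 cylinder at (8, 0) partially overlaps it — only the 34.12 mm² overlap (of its 93.95 mm²) is removed, clipping the outline — area = 140.58 mm². At z = 9.5: the r=7.5 cylinder contributes a regular 24-gon of circumradius 7.5 (area = (24/2)·7.500²·sin(360°/24) = 174.70 mm²); the r=5.5 cylinder at (8, 0) gives a regular 24-gon of circumradius 5.5 (constant along its height) (area = (24/2)·5.500²·sin(360°/24) = 93.95 mm²); Subtracting the remaining from the first: starting from the r=7.5 cylinder (174.70 mm²), the r=5.5 cylinder at (8, 0) partially overlaps it — only the 34.12 mm² overlap (of its 93.95 mm²) is removed, clipping the outline — area = 140.58 mm². Checking containment: the cross-section at z = 9.5 is a subset of the cross-section at z = 8.3.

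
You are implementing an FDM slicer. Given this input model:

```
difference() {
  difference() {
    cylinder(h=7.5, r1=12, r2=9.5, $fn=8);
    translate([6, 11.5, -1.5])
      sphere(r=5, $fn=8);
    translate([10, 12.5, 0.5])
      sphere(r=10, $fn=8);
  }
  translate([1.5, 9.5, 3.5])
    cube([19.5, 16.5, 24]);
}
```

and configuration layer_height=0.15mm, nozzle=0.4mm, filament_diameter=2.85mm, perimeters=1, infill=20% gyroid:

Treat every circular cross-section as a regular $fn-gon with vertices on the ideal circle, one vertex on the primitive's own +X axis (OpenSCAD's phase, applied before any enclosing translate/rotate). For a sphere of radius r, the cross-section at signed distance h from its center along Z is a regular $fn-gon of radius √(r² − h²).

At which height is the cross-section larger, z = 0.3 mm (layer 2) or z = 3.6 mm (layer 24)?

Layer 2 (z = 0.3): the cone: at t=0.040 of its height the radius interpolates to r₁+(r₂−r₁)t = 11.900, giving a regular 8-gon of that circumradius (area = (8/2)·11.900²·sin(360°/8) = 400.53 mm²); the sphere at (6, 11.5): section is a regular 8-gon, circumradius = √(r²−h²) = √(5²−1.8²) = 4.665 (area = (8/2)·4.665²·sin(360°/8) = 61.55 mm²); the sphere at (10, 12.5): section is a regular 8-gon, circumradius = √(r²−h²) = √(10²−0.2²) = 9.998 (area = (8/2)·9.998²·sin(360°/8) = 282.73 mm²); After the difference (first − rest): starting from the cone (400.53 mm²), the r=5 sphere at (6, 11.5) partially overlaps it — only the 14.04 mm² overlap (of its 61.55 mm²) is removed, clipping the outline; the r=10 sphere at (10, 12.5) partially overlaps it — only the 28.27 mm² overlap (of its 282.73 mm²) is removed, clipping the outline — area = 358.22 mm²; the cube at (1.5, 9.5) is not intersected at this z (z outside [3.5, 27.5]); After the difference (first − rest): none of the subtracted shapes is present at this height, so that combined region is unchanged — area = 358.22 mm². So its area = 358.22 mm². Layer 24 (z = 3.6): the cone: at t=0.480 of its height the radius interpolates to r₁+(r₂−r₁)t = 10.800, giving a regular 8-gon of that circumradius (area = (8/2)·10.800²·sin(360°/8) = 329.91 mm²); the sphere at (6, 11.5) is not intersected at this z (|z−center|=5.100 > r=5); the r=10 sphere at (10, 12.5) slices to a regular 8-gon of circumradius 9.507 (√(r²−h²) with h=3.1 from center) (area = (8/2)·9.507²·sin(360°/8) = 255.66 mm²); Taking the first minus the rest: starting from the cone (329.91 mm²), the r=10 sphere at (10, 12.5) partially overlaps it — only the 22.70 mm² overlap (of its 255.66 mm²) is removed, clipping the outline — area = 307.21 mm²; the cube at (1.5, 9.5) is present — its section is the full 19.5×16.5 rectangle (area 321.75 mm²); Taking the first minus the rest: starting from that combined region (307.21 mm²), the 19.5×16.5 cube at (1.5, 9.5) partially overlaps it — only the 0.07 mm² overlap (of its 321.75 mm²) is removed, clipping the outline — area = 307.15 mm². So its area = 307.15 mm². Layer 2 is larger (358.22 vs 307.15 mm²).

layer 2 (z = 0.3 mm)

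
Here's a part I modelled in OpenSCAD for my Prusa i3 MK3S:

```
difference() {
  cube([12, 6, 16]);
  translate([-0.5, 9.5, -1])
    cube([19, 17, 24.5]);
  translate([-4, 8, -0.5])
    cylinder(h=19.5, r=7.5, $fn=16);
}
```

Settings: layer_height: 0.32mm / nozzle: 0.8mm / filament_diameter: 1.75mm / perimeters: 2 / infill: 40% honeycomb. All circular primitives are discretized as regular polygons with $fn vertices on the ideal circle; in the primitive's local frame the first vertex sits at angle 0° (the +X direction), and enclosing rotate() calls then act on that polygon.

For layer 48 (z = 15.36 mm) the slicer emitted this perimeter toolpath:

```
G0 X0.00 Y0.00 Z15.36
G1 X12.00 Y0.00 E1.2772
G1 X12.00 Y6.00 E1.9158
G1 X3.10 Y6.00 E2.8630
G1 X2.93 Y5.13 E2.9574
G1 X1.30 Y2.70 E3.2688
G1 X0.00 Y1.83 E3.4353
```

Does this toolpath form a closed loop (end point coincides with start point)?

no

Start point (G0): (0.00, 0.00). End point (last G1): the path does not return to the start — open.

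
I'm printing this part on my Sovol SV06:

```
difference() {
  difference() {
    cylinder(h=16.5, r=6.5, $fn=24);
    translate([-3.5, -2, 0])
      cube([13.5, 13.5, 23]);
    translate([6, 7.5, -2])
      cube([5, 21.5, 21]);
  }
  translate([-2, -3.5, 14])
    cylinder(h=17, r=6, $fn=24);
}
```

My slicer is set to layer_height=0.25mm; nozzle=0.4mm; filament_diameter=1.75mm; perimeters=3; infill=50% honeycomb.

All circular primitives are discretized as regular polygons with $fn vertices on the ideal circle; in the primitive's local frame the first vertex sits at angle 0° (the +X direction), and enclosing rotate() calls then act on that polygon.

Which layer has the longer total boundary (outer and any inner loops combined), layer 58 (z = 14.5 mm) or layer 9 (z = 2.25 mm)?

Layer 58 (z = 14.5): the cylinder: section is a regular 24-gon, circumradius r=6.5 (perimeter = 2·24·6.500·sin(180°/24) = 40.72 mm); the 13.5×13.5 cube at (-3.5, -2) contributes its full rectangle (perimeter 54.00 mm); the cube at (6, 7.5) is present — its section is the full 5×21.5 rectangle (perimeter 53.00 mm); Subtracting the remaining from the first: starting from the r=6.5 cylinder, the 13.5×13.5 cube at (-3.5, -2) partially overlaps it — only the 73.99 mm² overlap (of its 182.25 mm²) is removed, clipping the outline; the 5×21.5 cube at (6, 7.5) misses the remaining region (no effect) — boundary = 41.88 mm; the r=6 cylinder at (-2, -3.5) gives a regular 24-gon of circumradius 6 (constant along its height) (perimeter = 2·24·6.000·sin(180°/24) = 37.59 mm); Taking the first minus the rest: starting from that combined region, the r=6 cylinder at (-2, -3.5) partially overlaps it — only the 46.22 mm² overlap (of its 111.81 mm²) is removed, clipping the outline — boundary = 22.47 mm. So its perimeter = 22.47 mm. Layer 9 (z = 2.25): the r=6.5 cylinder contributes a regular 24-gon of circumradius 6.5 (perimeter = 2·24·6.500·sin(180°/24) = 40.72 mm); the 13.5×13.5 cube at (-3.5, -2) contributes its full rectangle (perimeter 54.00 mm); the cube at (6, 7.5) (footprint 5×21.5) is included at this height (perimeter 53.00 mm); After the difference (first − rest): starting from the r=6.5 cylinder, the 13.5×13.5 cube at (-3.5, -2) partially overlaps it — only the 73.99 mm² overlap (of its 182.25 mm²) is removed, clipping the outline; the 5×21.5 cube at (6, 7.5) misses the remaining region (no effect) — boundary = 41.88 mm; the cylinder at (-2, -3.5) does not reach this height (z outside [14, 31]); After the difference (first − rest): none of the subtracted shapes is present at this height, so that combined region is unchanged — boundary = 41.88 mm. So its perimeter = 41.88 mm. Layer 9 is larger (41.88 vs 22.47 mm).

layer 9 (z = 2.25 mm)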